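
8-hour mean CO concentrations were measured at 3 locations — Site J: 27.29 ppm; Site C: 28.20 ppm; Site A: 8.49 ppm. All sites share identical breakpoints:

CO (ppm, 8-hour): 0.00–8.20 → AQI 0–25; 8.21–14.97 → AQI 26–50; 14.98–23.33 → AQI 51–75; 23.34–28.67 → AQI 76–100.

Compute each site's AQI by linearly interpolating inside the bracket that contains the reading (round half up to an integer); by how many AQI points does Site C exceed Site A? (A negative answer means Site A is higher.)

71

Site J: 27.29 lies in 23.34–28.67, so I_lo=76, I_hi=100, C_lo=23.34, C_hi=28.67.
(100−76)/(28.67−23.34) × (27.29−23.34) + 76 = 24/5.33 × 3.95 + 76 ≈ 93.79 → 94.
Site C: 28.20 ∈ [23.34, 28.67] ↔ index [76, 100].
76 + (28.20−23.34)·(100−76)/(28.67−23.34) = 76 + 4.86·24/5.33 ≈ 97.88, so AQI = 98.
Site A 8.49: bracket 8.21–14.97 → index 26–50; slope 24/6.76, offset 0.28.
AQI = 26 + 24/6.76·0.28 ≈ 26.99 ⇒ 27.
AQIs: Site J=94, Site C=98, Site A=27. Site C (98) − Site A (27) = 71.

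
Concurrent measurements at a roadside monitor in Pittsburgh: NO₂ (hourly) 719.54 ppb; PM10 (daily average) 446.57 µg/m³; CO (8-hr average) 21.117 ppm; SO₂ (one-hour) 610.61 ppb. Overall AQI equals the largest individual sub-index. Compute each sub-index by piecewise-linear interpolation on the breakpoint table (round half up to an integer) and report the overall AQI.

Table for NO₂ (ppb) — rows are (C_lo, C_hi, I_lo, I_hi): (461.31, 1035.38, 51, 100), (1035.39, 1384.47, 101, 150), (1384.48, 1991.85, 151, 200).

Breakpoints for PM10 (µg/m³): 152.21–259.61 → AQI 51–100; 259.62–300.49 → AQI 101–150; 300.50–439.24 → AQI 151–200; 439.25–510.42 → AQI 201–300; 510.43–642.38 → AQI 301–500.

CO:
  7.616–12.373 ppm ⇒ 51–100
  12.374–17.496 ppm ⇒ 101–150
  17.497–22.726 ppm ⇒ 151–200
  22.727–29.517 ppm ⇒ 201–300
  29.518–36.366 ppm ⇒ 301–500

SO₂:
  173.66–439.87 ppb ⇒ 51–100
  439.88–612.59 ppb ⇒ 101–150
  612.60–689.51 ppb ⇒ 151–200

211

NO₂: 719.54 lies in 461.31–1035.38, so I_lo=51, I_hi=100, C_lo=461.31, C_hi=1035.38.
(100−51)/(1035.38−461.31) × (719.54−461.31) + 51 = 49/574.07 × 258.23 + 51 ≈ 73.04 → 73.
PM10 446.57: bracket 439.25–510.42 → index 201–300; slope 99/71.17, offset 7.32.
AQI = 201 + 99/71.17·7.32 ≈ 211.18 ⇒ 211.
CO: row 17.497–22.726 (AQI 151–200). (200−151)·(21.117−17.497)/(22.726−17.497) + 151 = 49·3.620/5.229 + 151 ≈ 184.92 → 185.
SO₂ 610.61: bracket 439.88–612.59 → index 101–150; slope 49/172.71, offset 170.73.
AQI = 101 + 49/172.71·170.73 ≈ 149.44 ⇒ 149.
Sub-indices: NO₂→73, PM10→211, CO→185, SO₂→149. Overall AQI = max = 211; dominant pollutant is PM10.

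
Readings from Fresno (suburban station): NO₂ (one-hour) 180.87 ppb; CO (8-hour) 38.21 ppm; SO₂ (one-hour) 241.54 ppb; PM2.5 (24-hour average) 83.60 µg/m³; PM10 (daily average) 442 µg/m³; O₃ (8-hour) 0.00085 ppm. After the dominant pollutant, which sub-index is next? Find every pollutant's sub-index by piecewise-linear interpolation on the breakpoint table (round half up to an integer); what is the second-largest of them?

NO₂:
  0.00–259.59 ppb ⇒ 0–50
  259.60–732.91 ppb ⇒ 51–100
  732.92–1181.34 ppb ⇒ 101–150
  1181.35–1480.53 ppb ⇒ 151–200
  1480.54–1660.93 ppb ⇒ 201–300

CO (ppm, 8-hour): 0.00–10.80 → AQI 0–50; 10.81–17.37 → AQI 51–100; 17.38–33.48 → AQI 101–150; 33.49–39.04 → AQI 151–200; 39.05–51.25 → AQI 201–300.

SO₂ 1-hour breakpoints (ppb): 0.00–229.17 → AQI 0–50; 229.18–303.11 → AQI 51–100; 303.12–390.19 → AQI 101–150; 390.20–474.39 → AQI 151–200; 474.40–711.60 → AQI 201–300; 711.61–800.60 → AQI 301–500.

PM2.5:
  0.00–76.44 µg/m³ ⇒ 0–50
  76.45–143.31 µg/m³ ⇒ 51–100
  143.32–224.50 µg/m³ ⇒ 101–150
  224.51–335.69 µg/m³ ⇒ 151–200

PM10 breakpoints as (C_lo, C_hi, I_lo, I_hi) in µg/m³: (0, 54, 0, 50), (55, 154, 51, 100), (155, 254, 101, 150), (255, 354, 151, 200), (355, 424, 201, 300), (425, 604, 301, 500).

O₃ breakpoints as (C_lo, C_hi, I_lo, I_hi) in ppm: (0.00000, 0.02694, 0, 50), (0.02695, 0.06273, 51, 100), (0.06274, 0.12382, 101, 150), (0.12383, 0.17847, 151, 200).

NO₂: 180.87 ∈ [0.00, 259.59] ↔ index [0, 50].
0 + (180.87−0.00)·(50−0)/(259.59−0.00) = 0 + 180.87·50/259.59 ≈ 34.84, so AQI = 35.
CO: 38.21 lies in 33.49–39.04, so I_lo=151, I_hi=200, C_lo=33.49, C_hi=39.04.
(200−151)/(39.04−33.49) × (38.21−33.49) + 151 = 49/5.55 × 4.72 + 151 ≈ 192.67 → 193.
SO₂ 241.54: bracket 229.18–303.11 → index 51–100; slope 49/73.93, offset 12.36.
AQI = 51 + 49/73.93·12.36 ≈ 59.19 ⇒ 59.
PM2.5: row 76.45–143.31 (AQI 51–100). (100−51)·(83.60−76.45)/(143.31−76.45) + 51 = 49·7.15/66.86 + 51 ≈ 56.24 → 56.
PM10: 442 lies in 425–604, so I_lo=301, I_hi=500, C_lo=425, C_hi=604.
(500−301)/(604−425) × (442−425) + 301 = 199/179 × 17 + 301 ≈ 319.90 → 320.
O₃: 0.00085 lies in 0.00000–0.02694, so I_lo=0, I_hi=50, C_lo=0.00000, C_hi=0.02694.
(50−0)/(0.02694−0.00000) × (0.00085−0.00000) + 0 = 50/0.02694 × 0.00085 + 0 ≈ 1.58 → 2.
Sub-indices: NO₂→35, CO→193, SO₂→59, PM2.5→56, PM10→320, O₃→2. Ranked high→low: 320, 193, 59, 56, 35, 2. Second-highest sub-index = 193.

193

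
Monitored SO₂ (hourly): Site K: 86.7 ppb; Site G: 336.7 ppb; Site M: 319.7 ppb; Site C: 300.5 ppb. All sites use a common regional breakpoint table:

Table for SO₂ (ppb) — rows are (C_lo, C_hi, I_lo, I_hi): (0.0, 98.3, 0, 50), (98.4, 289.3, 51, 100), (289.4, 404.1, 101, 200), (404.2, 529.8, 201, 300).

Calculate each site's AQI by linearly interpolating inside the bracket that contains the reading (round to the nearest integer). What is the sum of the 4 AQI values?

424

Site K: 86.7 ∈ [0.0, 98.3] ↔ index [0, 50].
0 + (86.7−0.0)·(50−0)/(98.3−0.0) = 0 + 86.7·50/98.3 ≈ 44.10, so AQI = 44.
Site G: 336.7 ∈ [289.4, 404.1] ↔ index [101, 200].
101 + (336.7−289.4)·(200−101)/(404.1−289.4) = 101 + 47.3·99/114.7 ≈ 141.83, so AQI = 142.
Site M: row 289.4–404.1 (AQI 101–200). (200−101)·(319.7−289.4)/(404.1−289.4) + 101 = 99·30.3/114.7 + 101 ≈ 127.15 → 127.
Site C 300.5: bracket 289.4–404.1 → index 101–200; slope 99/114.7, offset 11.1.
AQI = 101 + 99/114.7·11.1 ≈ 110.58 ⇒ 111.
AQIs: Site K=44, Site G=142, Site M=127, Site C=111. Sum = 44 + 142 + 127 + 111 = 424.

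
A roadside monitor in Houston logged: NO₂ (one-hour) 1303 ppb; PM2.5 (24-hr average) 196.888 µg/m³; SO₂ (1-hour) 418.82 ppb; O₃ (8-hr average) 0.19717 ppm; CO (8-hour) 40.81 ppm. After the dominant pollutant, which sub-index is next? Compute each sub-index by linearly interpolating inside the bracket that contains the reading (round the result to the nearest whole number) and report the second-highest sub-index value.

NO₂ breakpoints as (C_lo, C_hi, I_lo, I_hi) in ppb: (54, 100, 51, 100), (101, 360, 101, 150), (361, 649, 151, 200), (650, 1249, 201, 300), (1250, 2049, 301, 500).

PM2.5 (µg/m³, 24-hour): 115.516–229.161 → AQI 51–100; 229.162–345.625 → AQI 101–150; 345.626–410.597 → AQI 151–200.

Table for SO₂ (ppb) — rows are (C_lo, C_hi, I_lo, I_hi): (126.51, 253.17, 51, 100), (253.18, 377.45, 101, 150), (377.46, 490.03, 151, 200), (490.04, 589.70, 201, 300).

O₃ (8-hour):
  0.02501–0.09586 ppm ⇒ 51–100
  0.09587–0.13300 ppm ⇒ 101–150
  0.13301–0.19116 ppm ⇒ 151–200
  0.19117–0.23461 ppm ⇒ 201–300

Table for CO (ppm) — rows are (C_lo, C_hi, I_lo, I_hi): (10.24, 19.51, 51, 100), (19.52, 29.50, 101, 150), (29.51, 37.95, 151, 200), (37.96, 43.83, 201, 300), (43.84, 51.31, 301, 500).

NO₂: 1303 ∈ [1250, 2049] ↔ index [301, 500].
301 + (1303−1250)·(500−301)/(2049−1250) = 301 + 53·199/799 ≈ 314.20, so AQI = 314.
PM2.5: row 115.516–229.161 (AQI 51–100). (100−51)·(196.888−115.516)/(229.161−115.516) + 51 = 49·81.372/113.645 + 51 ≈ 86.08 → 86.
SO₂: 418.82 ∈ [377.46, 490.03] ↔ index [151, 200].
151 + (418.82−377.46)·(200−151)/(490.03−377.46) = 151 + 41.36·49/112.57 ≈ 169.00, so AQI = 169.
O₃: row 0.19117–0.23461 (AQI 201–300). (300−201)·(0.19717−0.19117)/(0.23461−0.19117) + 201 = 99·0.00600/0.04344 + 201 ≈ 214.67 → 215.
CO 40.81: bracket 37.96–43.83 → index 201–300; slope 99/5.87, offset 2.85.
AQI = 201 + 99/5.87·2.85 ≈ 249.07 ⇒ 249.
Sub-indices: NO₂→314, PM2.5→86, SO₂→169, O₃→215, CO→249. Ranked high→low: 314, 249, 215, 169, 86. Second-highest sub-index = 249.

249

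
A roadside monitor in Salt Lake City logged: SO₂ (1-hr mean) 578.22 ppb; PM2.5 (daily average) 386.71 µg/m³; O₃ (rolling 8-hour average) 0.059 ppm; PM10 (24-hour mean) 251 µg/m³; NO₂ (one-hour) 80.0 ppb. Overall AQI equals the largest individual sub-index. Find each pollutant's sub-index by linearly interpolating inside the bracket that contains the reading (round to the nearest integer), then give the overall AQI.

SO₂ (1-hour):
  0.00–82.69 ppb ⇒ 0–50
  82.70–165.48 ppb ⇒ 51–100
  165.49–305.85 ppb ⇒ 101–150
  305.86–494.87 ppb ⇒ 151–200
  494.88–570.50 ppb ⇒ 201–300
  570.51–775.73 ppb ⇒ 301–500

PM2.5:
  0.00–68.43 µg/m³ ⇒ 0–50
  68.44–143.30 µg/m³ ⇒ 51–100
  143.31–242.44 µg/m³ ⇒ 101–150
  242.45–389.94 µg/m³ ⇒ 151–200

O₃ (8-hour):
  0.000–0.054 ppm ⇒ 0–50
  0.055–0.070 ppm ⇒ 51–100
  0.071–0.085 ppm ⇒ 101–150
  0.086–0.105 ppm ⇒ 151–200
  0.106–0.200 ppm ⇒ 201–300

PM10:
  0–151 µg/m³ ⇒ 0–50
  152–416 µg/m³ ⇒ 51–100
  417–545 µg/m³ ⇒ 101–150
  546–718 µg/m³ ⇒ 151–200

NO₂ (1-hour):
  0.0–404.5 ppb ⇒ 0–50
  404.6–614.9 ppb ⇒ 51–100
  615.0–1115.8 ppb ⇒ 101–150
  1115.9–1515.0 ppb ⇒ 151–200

308

SO₂: 578.22 lies in 570.51–775.73, so I_lo=301, I_hi=500, C_lo=570.51, C_hi=775.73.
(500−301)/(775.73−570.51) × (578.22−570.51) + 301 = 199/205.22 × 7.71 + 301 ≈ 308.48 → 308.
PM2.5 386.71: bracket 242.45–389.94 → index 151–200; slope 49/147.49, offset 144.26.
AQI = 151 + 49/147.49·144.26 ≈ 198.93 ⇒ 199.
O₃: row 0.055–0.070 (AQI 51–100). (100−51)·(0.059−0.055)/(0.070−0.055) + 51 = 49·0.004/0.015 + 51 ≈ 64.07 → 64.
PM10: 251 ∈ [152, 416] ↔ index [51, 100].
51 + (251−152)·(100−51)/(416−152) = 51 + 99·49/264 ≈ 69.38, so AQI = 69.
NO₂: 80.0 lies in 0.0–404.5, so I_lo=0, I_hi=50, C_lo=0.0, C_hi=404.5.
(50−0)/(404.5−0.0) × (80.0−0.0) + 0 = 50/404.5 × 80.0 + 0 ≈ 9.89 → 10.
Sub-indices: SO₂→308, PM2.5→199, O₃→64, PM10→69, NO₂→10. Overall AQI = max = 308; dominant pollutant is SO₂.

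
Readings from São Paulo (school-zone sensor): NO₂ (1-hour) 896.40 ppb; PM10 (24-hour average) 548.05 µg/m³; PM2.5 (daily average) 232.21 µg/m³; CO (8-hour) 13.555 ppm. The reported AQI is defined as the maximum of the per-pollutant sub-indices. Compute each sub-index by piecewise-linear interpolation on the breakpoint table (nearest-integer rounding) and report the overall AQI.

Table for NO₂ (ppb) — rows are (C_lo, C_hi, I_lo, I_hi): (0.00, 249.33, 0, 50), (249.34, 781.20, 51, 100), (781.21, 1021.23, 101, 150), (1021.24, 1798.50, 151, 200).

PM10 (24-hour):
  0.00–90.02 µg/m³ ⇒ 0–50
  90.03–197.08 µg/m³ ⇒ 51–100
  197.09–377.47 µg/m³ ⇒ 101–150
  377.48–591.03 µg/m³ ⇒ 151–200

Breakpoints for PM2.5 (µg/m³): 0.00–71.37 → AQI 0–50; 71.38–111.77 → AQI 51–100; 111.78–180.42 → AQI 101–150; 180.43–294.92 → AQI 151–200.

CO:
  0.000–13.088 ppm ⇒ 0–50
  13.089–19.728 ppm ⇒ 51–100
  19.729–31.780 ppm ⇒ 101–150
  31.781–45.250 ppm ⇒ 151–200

190

NO₂ 896.40: bracket 781.21–1021.23 → index 101–150; slope 49/240.02, offset 115.19.
AQI = 101 + 49/240.02·115.19 ≈ 124.52 ⇒ 125.
PM10: row 377.48–591.03 (AQI 151–200). (200−151)·(548.05−377.48)/(591.03−377.48) + 151 = 49·170.57/213.55 + 151 ≈ 190.14 → 190.
PM2.5: row 180.43–294.92 (AQI 151–200). (200−151)·(232.21−180.43)/(294.92−180.43) + 151 = 49·51.78/114.49 + 151 ≈ 173.16 → 173.
CO: 13.555 lies in 13.089–19.728, so I_lo=51, I_hi=100, C_lo=13.089, C_hi=19.728.
(100−51)/(19.728−13.089) × (13.555−13.089) + 51 = 49/6.639 × 0.466 + 51 ≈ 54.44 → 54.
Sub-indices: NO₂→125, PM10→190, PM2.5→173, CO→54. Overall AQI = max = 190; dominant pollutant is PM10.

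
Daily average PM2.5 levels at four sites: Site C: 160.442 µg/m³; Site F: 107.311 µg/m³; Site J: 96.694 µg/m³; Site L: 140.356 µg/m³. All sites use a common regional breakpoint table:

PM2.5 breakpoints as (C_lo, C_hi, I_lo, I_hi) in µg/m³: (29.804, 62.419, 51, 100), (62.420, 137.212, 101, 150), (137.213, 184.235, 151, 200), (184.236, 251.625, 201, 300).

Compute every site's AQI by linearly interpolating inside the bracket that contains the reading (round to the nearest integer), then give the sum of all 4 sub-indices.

Site C 160.442: bracket 137.213–184.235 → index 151–200; slope 49/47.022, offset 23.229.
AQI = 151 + 49/47.022·23.229 ≈ 175.21 ⇒ 175.
Site F: row 62.420–137.212 (AQI 101–150). (150−101)·(107.311−62.420)/(137.212−62.420) + 101 = 49·44.891/74.792 + 101 ≈ 130.41 → 130.
Site J: 96.694 ∈ [62.420, 137.212] ↔ index [101, 150].
101 + (96.694−62.420)·(150−101)/(137.212−62.420) = 101 + 34.274·49/74.792 ≈ 123.45, so AQI = 123.
Site L: row 137.213–184.235 (AQI 151–200). (200−151)·(140.356−137.213)/(184.235−137.213) + 151 = 49·3.143/47.022 + 151 ≈ 154.28 → 154.
AQIs: Site C=175, Site F=130, Site J=123, Site L=154. Sum = 175 + 130 + 123 + 154 = 582.

582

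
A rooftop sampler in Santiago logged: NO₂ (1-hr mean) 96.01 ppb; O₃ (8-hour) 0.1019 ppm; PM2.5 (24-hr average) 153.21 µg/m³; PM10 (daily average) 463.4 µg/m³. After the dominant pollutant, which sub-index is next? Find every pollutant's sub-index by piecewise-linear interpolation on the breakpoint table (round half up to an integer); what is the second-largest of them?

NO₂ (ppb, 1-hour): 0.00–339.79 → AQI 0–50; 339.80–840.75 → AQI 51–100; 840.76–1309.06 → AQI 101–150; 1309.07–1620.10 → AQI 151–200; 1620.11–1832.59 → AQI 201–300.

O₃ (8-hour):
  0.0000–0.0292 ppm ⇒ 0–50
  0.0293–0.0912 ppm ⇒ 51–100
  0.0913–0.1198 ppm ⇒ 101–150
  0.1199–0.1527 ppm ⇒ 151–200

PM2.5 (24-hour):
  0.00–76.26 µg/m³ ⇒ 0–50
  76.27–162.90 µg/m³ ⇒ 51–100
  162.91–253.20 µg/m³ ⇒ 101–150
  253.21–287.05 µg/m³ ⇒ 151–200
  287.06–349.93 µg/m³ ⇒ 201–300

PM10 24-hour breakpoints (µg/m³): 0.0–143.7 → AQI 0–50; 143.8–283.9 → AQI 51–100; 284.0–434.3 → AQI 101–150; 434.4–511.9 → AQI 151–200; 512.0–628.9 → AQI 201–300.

119

NO₂: row 0.00–339.79 (AQI 0–50). (50−0)·(96.01−0.00)/(339.79−0.00) + 0 = 50·96.01/339.79 + 0 ≈ 14.13 → 14.
O₃: row 0.0913–0.1198 (AQI 101–150). (150−101)·(0.1019−0.0913)/(0.1198−0.0913) + 101 = 49·0.0106/0.0285 + 101 ≈ 119.22 → 119.
PM2.5: row 76.27–162.90 (AQI 51–100). (100−51)·(153.21−76.27)/(162.90−76.27) + 51 = 49·76.94/86.63 + 51 ≈ 94.52 → 95.
PM10: 463.4 ∈ [434.4, 511.9] ↔ index [151, 200].
151 + (463.4−434.4)·(200−151)/(511.9−434.4) = 151 + 29.0·49/77.5 ≈ 169.34, so AQI = 169.
Sub-indices: NO₂→14, O₃→119, PM2.5→95, PM10→169. Ranked high→low: 169, 119, 95, 14. Second-highest sub-index = 119.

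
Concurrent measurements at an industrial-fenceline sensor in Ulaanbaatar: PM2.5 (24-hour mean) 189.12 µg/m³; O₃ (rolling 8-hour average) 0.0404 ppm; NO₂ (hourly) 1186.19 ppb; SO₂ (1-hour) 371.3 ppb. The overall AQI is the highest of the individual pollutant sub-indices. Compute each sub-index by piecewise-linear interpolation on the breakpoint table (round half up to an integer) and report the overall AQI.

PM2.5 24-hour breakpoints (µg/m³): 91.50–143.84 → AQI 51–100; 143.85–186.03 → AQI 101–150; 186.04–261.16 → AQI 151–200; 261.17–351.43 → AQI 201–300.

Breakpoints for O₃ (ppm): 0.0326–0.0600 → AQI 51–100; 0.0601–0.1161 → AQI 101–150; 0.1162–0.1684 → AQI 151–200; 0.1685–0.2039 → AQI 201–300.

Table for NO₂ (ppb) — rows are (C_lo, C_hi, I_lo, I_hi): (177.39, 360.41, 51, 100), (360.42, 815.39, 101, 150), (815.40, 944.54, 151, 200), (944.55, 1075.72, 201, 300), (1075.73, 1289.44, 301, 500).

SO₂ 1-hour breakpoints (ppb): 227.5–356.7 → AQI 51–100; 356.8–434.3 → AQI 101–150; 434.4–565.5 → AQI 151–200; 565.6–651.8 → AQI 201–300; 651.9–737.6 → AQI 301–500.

PM2.5 189.12: bracket 186.04–261.16 → index 151–200; slope 49/75.12, offset 3.08.
AQI = 151 + 49/75.12·3.08 ≈ 153.01 ⇒ 153.
O₃: 0.0404 ∈ [0.0326, 0.0600] ↔ index [51, 100].
51 + (0.0404−0.0326)·(100−51)/(0.0600−0.0326) = 51 + 0.0078·49/0.0274 ≈ 64.95, so AQI = 65.
NO₂: 1186.19 lies in 1075.73–1289.44, so I_lo=301, I_hi=500, C_lo=1075.73, C_hi=1289.44.
(500−301)/(1289.44−1075.73) × (1186.19−1075.73) + 301 = 199/213.71 × 110.46 + 301 ≈ 403.86 → 404.
SO₂: row 356.8–434.3 (AQI 101–150). (150−101)·(371.3−356.8)/(434.3−356.8) + 101 = 49·14.5/77.5 + 101 ≈ 110.17 → 110.
Sub-indices: PM2.5→153, O₃→65, NO₂→404, SO₂→110. Overall AQI = max = 404; dominant pollutant is NO₂.

404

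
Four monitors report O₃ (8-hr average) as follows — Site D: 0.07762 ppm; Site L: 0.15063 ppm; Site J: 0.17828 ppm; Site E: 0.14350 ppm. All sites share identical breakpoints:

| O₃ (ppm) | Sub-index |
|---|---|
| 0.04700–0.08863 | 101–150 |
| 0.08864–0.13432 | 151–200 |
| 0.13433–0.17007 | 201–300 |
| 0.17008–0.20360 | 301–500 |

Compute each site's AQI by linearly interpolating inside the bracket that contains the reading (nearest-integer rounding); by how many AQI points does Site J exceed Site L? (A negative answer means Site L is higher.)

Site D 0.07762: bracket 0.04700–0.08863 → index 101–150; slope 49/0.04163, offset 0.03062.
AQI = 101 + 49/0.04163·0.03062 ≈ 137.04 ⇒ 137.
Site L: 0.15063 lies in 0.13433–0.17007, so I_lo=201, I_hi=300, C_lo=0.13433, C_hi=0.17007.
(300−201)/(0.17007−0.13433) × (0.15063−0.13433) + 201 = 99/0.03574 × 0.01630 + 201 ≈ 246.15 → 246.
Site J: row 0.17008–0.20360 (AQI 301–500). (500−301)·(0.17828−0.17008)/(0.20360−0.17008) + 301 = 199·0.00820/0.03352 + 301 ≈ 349.68 → 350.
Site E: row 0.13433–0.17007 (AQI 201–300). (300−201)·(0.14350−0.13433)/(0.17007−0.13433) + 201 = 99·0.00917/0.03574 + 201 ≈ 226.40 → 226.
AQIs: Site D=137, Site L=246, Site J=350, Site E=226. Site J (350) − Site L (246) = 104.

104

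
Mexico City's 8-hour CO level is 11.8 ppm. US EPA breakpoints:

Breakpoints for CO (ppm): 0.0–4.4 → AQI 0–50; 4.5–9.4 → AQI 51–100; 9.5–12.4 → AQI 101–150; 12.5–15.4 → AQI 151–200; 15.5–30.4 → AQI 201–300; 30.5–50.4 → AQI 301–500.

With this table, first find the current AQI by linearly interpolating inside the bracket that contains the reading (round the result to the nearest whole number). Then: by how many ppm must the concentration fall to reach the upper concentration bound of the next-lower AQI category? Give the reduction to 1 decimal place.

2.4

CO: row 9.5–12.4 (AQI 101–150). (150−101)·(11.8−9.5)/(12.4−9.5) + 101 = 49·2.3/2.9 + 101 ≈ 139.86 → 140.
Current AQI 140 is in the Unhealthy for Sensitive Groups range (101–150). The next-lower category tops out at AQI 100, whose upper concentration bound is 9.4 ppm.
Reduction needed = 11.8 − 9.4 = 2.4 ppm.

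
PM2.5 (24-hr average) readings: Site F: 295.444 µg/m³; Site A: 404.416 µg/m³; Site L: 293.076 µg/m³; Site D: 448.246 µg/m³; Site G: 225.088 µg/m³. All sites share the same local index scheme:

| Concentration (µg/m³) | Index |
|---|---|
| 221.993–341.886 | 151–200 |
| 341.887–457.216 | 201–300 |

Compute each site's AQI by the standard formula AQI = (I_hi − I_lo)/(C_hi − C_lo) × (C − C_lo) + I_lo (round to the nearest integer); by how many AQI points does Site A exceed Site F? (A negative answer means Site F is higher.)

74

Site F: row 221.993–341.886 (AQI 151–200). (200−151)·(295.444−221.993)/(341.886−221.993) + 151 = 49·73.451/119.893 + 151 ≈ 181.02 → 181.
Site A: 404.416 lies in 341.887–457.216, so I_lo=201, I_hi=300, C_lo=341.887, C_hi=457.216.
(300−201)/(457.216−341.887) × (404.416−341.887) + 201 = 99/115.329 × 62.529 + 201 ≈ 254.68 → 255.
Site L: row 221.993–341.886 (AQI 151–200). (200−151)·(293.076−221.993)/(341.886−221.993) + 151 = 49·71.083/119.893 + 151 ≈ 180.05 → 180.
Site D: row 341.887–457.216 (AQI 201–300). (300−201)·(448.246−341.887)/(457.216−341.887) + 201 = 99·106.359/115.329 + 201 ≈ 292.30 → 292.
Site G: row 221.993–341.886 (AQI 151–200). (200−151)·(225.088−221.993)/(341.886−221.993) + 151 = 49·3.095/119.893 + 151 ≈ 152.26 → 152.
AQIs: Site F=181, Site A=255, Site L=180, Site D=292, Site G=152. Site A (255) − Site F (181) = 74.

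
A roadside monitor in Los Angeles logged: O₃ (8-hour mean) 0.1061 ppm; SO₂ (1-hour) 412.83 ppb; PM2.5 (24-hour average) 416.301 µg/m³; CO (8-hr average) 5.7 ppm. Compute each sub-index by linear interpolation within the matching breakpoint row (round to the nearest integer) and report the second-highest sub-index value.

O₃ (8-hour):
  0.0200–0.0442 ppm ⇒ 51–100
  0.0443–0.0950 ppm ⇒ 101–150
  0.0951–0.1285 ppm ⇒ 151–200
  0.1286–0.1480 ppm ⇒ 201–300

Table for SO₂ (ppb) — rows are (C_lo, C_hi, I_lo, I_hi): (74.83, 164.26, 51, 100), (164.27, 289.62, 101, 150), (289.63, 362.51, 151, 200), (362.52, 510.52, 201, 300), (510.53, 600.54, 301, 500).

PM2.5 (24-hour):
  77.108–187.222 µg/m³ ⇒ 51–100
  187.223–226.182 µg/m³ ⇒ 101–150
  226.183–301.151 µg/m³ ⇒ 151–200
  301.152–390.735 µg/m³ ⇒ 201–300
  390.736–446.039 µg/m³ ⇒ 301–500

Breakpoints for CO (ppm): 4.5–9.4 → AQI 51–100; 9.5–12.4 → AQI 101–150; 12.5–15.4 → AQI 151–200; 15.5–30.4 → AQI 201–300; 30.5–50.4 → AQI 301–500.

235

O₃ 0.1061: bracket 0.0951–0.1285 → index 151–200; slope 49/0.0334, offset 0.0110.
AQI = 151 + 49/0.0334·0.0110 ≈ 167.14 ⇒ 167.
SO₂: 412.83 lies in 362.52–510.52, so I_lo=201, I_hi=300, C_lo=362.52, C_hi=510.52.
(300−201)/(510.52−362.52) × (412.83−362.52) + 201 = 99/148.00 × 50.31 + 201 ≈ 234.65 → 235.
PM2.5: 416.301 lies in 390.736–446.039, so I_lo=301, I_hi=500, C_lo=390.736, C_hi=446.039.
(500−301)/(446.039−390.736) × (416.301−390.736) + 301 = 199/55.303 × 25.565 + 301 ≈ 392.99 → 393.
CO: row 4.5–9.4 (AQI 51–100). (100−51)·(5.7−4.5)/(9.4−4.5) + 51 = 49·1.2/4.9 + 51 ≈ 63.00 → 63.
Sub-indices: O₃→167, SO₂→235, PM2.5→393, CO→63. Ranked high→low: 393, 235, 167, 63. Second-highest sub-index = 235.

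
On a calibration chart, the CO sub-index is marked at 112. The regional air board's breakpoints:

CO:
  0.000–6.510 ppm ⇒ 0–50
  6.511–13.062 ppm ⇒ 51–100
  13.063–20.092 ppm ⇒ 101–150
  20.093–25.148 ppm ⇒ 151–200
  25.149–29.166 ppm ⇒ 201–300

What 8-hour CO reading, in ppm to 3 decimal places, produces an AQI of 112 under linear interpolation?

14.641

AQI 112 lies in the 101–150 band, which corresponds to 13.063–20.092 ppm.
C = 13.063 + (112−101)×(20.092−13.063)/(150−101) = 13.063 + 11×7.029/49 ≈ 14.64094 ppm → 14.641 ppm to 3 dp.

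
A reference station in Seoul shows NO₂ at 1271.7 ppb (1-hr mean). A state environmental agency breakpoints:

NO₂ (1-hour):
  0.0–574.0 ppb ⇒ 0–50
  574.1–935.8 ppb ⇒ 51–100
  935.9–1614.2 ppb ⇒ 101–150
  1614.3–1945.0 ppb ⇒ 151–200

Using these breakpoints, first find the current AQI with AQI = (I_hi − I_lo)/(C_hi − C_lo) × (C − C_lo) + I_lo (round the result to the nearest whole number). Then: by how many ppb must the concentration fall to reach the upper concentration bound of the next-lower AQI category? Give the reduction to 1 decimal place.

335.9

NO₂ 1271.7: bracket 935.9–1614.2 → index 101–150; slope 49/678.3, offset 335.8.
AQI = 101 + 49/678.3·335.8 ≈ 125.26 ⇒ 125.
Current AQI 125 is in the Unhealthy for Sensitive Groups range (101–150). The next-lower category tops out at AQI 100, whose upper concentration bound is 935.8 ppb.
Reduction needed = 1271.7 − 935.8 = 335.9 ppb.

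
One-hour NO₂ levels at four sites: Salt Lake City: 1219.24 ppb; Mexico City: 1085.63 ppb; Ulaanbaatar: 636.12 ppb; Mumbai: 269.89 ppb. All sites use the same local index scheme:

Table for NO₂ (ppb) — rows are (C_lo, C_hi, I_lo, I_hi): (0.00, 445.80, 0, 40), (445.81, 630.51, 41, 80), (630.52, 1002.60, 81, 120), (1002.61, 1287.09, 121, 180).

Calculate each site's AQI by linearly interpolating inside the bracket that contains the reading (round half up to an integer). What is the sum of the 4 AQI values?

410

Salt Lake City: 1219.24 lies in 1002.61–1287.09, so I_lo=121, I_hi=180, C_lo=1002.61, C_hi=1287.09.
(180−121)/(1287.09−1002.61) × (1219.24−1002.61) + 121 = 59/284.48 × 216.63 + 121 ≈ 165.93 → 166.
Mexico City: 1085.63 ∈ [1002.61, 1287.09] ↔ index [121, 180].
121 + (1085.63−1002.61)·(180−121)/(1287.09−1002.61) = 121 + 83.02·59/284.48 ≈ 138.22, so AQI = 138.
Ulaanbaatar 636.12: bracket 630.52–1002.60 → index 81–120; slope 39/372.08, offset 5.60.
AQI = 81 + 39/372.08·5.60 ≈ 81.59 ⇒ 82.
Mumbai: 269.89 ∈ [0.00, 445.80] ↔ index [0, 40].
0 + (269.89−0.00)·(40−0)/(445.80−0.00) = 0 + 269.89·40/445.80 ≈ 24.22, so AQI = 24.
AQIs: Salt Lake City=166, Mexico City=138, Ulaanbaatar=82, Mumbai=24. Sum = 166 + 138 + 82 + 24 = 410.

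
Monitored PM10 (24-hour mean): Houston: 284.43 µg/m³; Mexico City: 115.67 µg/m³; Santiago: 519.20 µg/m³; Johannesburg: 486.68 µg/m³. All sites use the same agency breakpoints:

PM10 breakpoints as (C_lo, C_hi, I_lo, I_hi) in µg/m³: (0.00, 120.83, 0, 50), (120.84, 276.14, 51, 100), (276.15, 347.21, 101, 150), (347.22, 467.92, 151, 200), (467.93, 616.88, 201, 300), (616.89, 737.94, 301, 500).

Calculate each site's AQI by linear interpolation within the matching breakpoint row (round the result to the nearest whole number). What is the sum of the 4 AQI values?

Houston: 284.43 lies in 276.15–347.21, so I_lo=101, I_hi=150, C_lo=276.15, C_hi=347.21.
(150−101)/(347.21−276.15) × (284.43−276.15) + 101 = 49/71.06 × 8.28 + 101 ≈ 106.71 → 107.
Mexico City 115.67: bracket 0.00–120.83 → index 0–50; slope 50/120.83, offset 115.67.
AQI = 0 + 50/120.83·115.67 ≈ 47.86 ⇒ 48.
Santiago 519.20: bracket 467.93–616.88 → index 201–300; slope 99/148.95, offset 51.27.
AQI = 201 + 99/148.95·51.27 ≈ 235.08 ⇒ 235.
Johannesburg: row 467.93–616.88 (AQI 201–300). (300−201)·(486.68−467.93)/(616.88−467.93) + 201 = 99·18.75/148.95 + 201 ≈ 213.46 → 213.
AQIs: Houston=107, Mexico City=48, Santiago=235, Johannesburg=213. Sum = 107 + 48 + 235 + 213 = 603.

603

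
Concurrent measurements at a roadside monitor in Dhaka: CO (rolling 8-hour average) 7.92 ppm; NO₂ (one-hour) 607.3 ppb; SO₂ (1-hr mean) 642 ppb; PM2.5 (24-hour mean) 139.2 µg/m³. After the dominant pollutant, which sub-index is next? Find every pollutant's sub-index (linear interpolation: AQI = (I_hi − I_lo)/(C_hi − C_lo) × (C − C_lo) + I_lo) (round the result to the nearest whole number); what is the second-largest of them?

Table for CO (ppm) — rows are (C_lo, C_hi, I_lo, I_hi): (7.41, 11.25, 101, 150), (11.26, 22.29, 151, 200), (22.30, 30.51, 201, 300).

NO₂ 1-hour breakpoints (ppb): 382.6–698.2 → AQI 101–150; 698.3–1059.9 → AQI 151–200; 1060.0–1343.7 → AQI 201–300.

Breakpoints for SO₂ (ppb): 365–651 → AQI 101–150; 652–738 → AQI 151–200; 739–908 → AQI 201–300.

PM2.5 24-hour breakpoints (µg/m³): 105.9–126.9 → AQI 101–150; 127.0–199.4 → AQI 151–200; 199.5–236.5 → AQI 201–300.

148

CO 7.92: bracket 7.41–11.25 → index 101–150; slope 49/3.84, offset 0.51.
AQI = 101 + 49/3.84·0.51 ≈ 107.51 ⇒ 108.
NO₂: row 382.6–698.2 (AQI 101–150). (150−101)·(607.3−382.6)/(698.2−382.6) + 101 = 49·224.7/315.6 + 101 ≈ 135.89 → 136.
SO₂ 642: bracket 365–651 → index 101–150; slope 49/286, offset 277.
AQI = 101 + 49/286·277 ≈ 148.46 ⇒ 148.
PM2.5: 139.2 ∈ [127.0, 199.4] ↔ index [151, 200].
151 + (139.2−127.0)·(200−151)/(199.4−127.0) = 151 + 12.2·49/72.4 ≈ 159.26, so AQI = 159.
Sub-indices: CO→108, NO₂→136, SO₂→148, PM2.5→159. Ranked high→low: 159, 148, 136, 108. Second-highest sub-index = 148.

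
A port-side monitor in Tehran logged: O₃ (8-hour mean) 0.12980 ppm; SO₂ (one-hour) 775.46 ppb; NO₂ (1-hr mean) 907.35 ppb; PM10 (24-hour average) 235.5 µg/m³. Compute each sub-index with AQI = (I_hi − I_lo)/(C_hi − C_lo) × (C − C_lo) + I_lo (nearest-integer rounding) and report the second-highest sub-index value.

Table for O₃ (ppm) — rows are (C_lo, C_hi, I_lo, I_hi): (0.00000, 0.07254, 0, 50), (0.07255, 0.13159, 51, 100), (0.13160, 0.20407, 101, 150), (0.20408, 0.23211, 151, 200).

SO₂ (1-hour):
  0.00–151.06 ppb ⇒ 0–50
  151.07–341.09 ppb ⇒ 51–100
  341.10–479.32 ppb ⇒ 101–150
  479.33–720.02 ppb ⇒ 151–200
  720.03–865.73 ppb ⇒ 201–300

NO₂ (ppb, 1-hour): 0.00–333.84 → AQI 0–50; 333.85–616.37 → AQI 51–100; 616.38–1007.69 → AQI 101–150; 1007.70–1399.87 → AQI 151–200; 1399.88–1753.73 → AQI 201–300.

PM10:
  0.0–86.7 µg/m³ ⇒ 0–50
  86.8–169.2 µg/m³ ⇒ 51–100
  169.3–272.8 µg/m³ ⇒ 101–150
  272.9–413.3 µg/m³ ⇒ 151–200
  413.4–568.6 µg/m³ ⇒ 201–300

O₃: 0.12980 lies in 0.07255–0.13159, so I_lo=51, I_hi=100, C_lo=0.07255, C_hi=0.13159.
(100−51)/(0.13159−0.07255) × (0.12980−0.07255) + 51 = 49/0.05904 × 0.05725 + 51 ≈ 98.51 → 99.
SO₂: row 720.03–865.73 (AQI 201–300). (300−201)·(775.46−720.03)/(865.73−720.03) + 201 = 99·55.43/145.70 + 201 ≈ 238.66 → 239.
NO₂: 907.35 lies in 616.38–1007.69, so I_lo=101, I_hi=150, C_lo=616.38, C_hi=1007.69.
(150−101)/(1007.69−616.38) × (907.35−616.38) + 101 = 49/391.31 × 290.97 + 101 ≈ 137.44 → 137.
PM10: 235.5 lies in 169.3–272.8, so I_lo=101, I_hi=150, C_lo=169.3, C_hi=272.8.
(150−101)/(272.8−169.3) × (235.5−169.3) + 101 = 49/103.5 × 66.2 + 101 ≈ 132.34 → 132.
Sub-indices: O₃→99, SO₂→239, NO₂→137, PM10→132. Ranked high→low: 239, 137, 132, 99. Second-highest sub-index = 137.

137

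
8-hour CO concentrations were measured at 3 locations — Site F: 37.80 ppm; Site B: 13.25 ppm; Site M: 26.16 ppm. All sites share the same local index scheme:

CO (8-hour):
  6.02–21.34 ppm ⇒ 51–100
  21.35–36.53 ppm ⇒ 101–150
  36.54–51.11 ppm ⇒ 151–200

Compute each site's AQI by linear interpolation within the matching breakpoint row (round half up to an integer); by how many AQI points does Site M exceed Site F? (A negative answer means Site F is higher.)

-38

Site F: 37.80 ∈ [36.54, 51.11] ↔ index [151, 200].
151 + (37.80−36.54)·(200−151)/(51.11−36.54) = 151 + 1.26·49/14.57 ≈ 155.24, so AQI = 155.
Site B: row 6.02–21.34 (AQI 51–100). (100−51)·(13.25−6.02)/(21.34−6.02) + 51 = 49·7.23/15.32 + 51 ≈ 74.12 → 74.
Site M: 26.16 ∈ [21.35, 36.53] ↔ index [101, 150].
101 + (26.16−21.35)·(150−101)/(36.53−21.35) = 101 + 4.81·49/15.18 ≈ 116.53, so AQI = 117.
AQIs: Site F=155, Site B=74, Site M=117. Site M (117) − Site F (155) = -38.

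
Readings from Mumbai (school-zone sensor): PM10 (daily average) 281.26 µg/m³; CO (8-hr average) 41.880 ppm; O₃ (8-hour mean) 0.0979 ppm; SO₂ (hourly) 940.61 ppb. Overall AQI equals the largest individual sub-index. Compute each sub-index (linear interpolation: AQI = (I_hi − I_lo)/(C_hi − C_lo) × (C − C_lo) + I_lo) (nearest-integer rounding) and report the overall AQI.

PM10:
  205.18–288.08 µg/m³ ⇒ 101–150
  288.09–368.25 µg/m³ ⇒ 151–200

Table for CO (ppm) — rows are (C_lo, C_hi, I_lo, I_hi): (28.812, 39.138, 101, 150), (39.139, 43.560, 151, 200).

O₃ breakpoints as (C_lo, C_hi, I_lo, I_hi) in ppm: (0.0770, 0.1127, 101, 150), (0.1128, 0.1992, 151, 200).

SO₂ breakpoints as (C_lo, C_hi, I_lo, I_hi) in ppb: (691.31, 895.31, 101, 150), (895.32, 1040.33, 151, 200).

181

PM10: 281.26 ∈ [205.18, 288.08] ↔ index [101, 150].
101 + (281.26−205.18)·(150−101)/(288.08−205.18) = 101 + 76.08·49/82.90 ≈ 145.97, so AQI = 146.
CO: row 39.139–43.560 (AQI 151–200). (200−151)·(41.880−39.139)/(43.560−39.139) + 151 = 49·2.741/4.421 + 151 ≈ 181.38 → 181.
O₃: row 0.0770–0.1127 (AQI 101–150). (150−101)·(0.0979−0.0770)/(0.1127−0.0770) + 101 = 49·0.0209/0.0357 + 101 ≈ 129.69 → 130.
SO₂: 940.61 ∈ [895.32, 1040.33] ↔ index [151, 200].
151 + (940.61−895.32)·(200−151)/(1040.33−895.32) = 151 + 45.29·49/145.01 ≈ 166.30, so AQI = 166.
Sub-indices: PM10→146, CO→181, O₃→130, SO₂→166. Overall AQI = max = 181; dominant pollutant is CO.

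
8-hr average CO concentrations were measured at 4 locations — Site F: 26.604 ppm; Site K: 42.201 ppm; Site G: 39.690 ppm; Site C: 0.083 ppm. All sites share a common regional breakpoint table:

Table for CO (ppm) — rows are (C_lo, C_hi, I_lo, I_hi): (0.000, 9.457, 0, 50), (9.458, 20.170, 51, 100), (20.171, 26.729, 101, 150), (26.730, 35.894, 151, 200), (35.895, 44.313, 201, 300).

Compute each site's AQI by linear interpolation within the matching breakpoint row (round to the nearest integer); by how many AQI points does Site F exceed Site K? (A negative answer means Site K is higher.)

-126

Site F 26.604: bracket 20.171–26.729 → index 101–150; slope 49/6.558, offset 6.433.
AQI = 101 + 49/6.558·6.433 ≈ 149.07 ⇒ 149.
Site K 42.201: bracket 35.895–44.313 → index 201–300; slope 99/8.418, offset 6.306.
AQI = 201 + 99/8.418·6.306 ≈ 275.16 ⇒ 275.
Site G: 39.690 lies in 35.895–44.313, so I_lo=201, I_hi=300, C_lo=35.895, C_hi=44.313.
(300−201)/(44.313−35.895) × (39.690−35.895) + 201 = 99/8.418 × 3.795 + 201 ≈ 245.63 → 246.
Site C: 0.083 ∈ [0.000, 9.457] ↔ index [0, 50].
0 + (0.083−0.000)·(50−0)/(9.457−0.000) = 0 + 0.083·50/9.457 ≈ 0.44, so AQI = 0.
AQIs: Site F=149, Site K=275, Site G=246, Site C=0. Site F (149) − Site K (275) = -126.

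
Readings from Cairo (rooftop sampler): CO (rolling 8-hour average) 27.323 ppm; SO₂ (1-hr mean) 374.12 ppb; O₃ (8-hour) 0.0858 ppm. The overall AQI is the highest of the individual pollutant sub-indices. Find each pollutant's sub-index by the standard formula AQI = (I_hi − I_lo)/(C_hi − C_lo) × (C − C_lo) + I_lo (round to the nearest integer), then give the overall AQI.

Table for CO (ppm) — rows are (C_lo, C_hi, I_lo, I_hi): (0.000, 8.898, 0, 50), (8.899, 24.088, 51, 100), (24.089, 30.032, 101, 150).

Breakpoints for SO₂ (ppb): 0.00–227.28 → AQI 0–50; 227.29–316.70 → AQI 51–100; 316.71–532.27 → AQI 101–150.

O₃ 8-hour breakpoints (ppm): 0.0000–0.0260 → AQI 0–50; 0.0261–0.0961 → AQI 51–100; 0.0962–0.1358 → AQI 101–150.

128

CO: 27.323 lies in 24.089–30.032, so I_lo=101, I_hi=150, C_lo=24.089, C_hi=30.032.
(150−101)/(30.032−24.089) × (27.323−24.089) + 101 = 49/5.943 × 3.234 + 101 ≈ 127.66 → 128.
SO₂ 374.12: bracket 316.71–532.27 → index 101–150; slope 49/215.56, offset 57.41.
AQI = 101 + 49/215.56·57.41 ≈ 114.05 ⇒ 114.
O₃: 0.0858 ∈ [0.0261, 0.0961] ↔ index [51, 100].
51 + (0.0858−0.0261)·(100−51)/(0.0961−0.0261) = 51 + 0.0597·49/0.0700 ≈ 92.79, so AQI = 93.
Sub-indices: CO→128, SO₂→114, O₃→93. Overall AQI = max = 128; dominant pollutant is CO.
AQI 128: Unhealthy for Sensitive Groups.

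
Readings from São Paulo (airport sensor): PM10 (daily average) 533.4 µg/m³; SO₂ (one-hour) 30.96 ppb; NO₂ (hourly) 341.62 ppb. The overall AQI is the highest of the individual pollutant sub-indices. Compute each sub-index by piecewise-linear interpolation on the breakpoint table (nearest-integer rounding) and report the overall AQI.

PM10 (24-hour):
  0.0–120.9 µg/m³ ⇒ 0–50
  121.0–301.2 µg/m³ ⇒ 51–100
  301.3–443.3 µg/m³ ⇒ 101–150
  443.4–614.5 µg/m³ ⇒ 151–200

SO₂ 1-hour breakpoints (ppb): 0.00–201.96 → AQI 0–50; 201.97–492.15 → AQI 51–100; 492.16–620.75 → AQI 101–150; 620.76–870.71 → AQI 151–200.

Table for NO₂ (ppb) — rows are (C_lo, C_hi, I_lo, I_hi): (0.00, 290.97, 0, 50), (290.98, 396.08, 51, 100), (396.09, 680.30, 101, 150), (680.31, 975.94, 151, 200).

177

PM10 533.4: bracket 443.4–614.5 → index 151–200; slope 49/171.1, offset 90.0.
AQI = 151 + 49/171.1·90.0 ≈ 176.77 ⇒ 177.
SO₂: 30.96 lies in 0.00–201.96, so I_lo=0, I_hi=50, C_lo=0.00, C_hi=201.96.
(50−0)/(201.96−0.00) × (30.96−0.00) + 0 = 50/201.96 × 30.96 + 0 ≈ 7.66 → 8.
NO₂: 341.62 lies in 290.98–396.08, so I_lo=51, I_hi=100, C_lo=290.98, C_hi=396.08.
(100−51)/(396.08−290.98) × (341.62−290.98) + 51 = 49/105.10 × 50.64 + 51 ≈ 74.61 → 75.
Sub-indices: PM10→177, SO₂→8, NO₂→75. Overall AQI = max = 177; dominant pollutant is PM10.
AQI 177: Unhealthy.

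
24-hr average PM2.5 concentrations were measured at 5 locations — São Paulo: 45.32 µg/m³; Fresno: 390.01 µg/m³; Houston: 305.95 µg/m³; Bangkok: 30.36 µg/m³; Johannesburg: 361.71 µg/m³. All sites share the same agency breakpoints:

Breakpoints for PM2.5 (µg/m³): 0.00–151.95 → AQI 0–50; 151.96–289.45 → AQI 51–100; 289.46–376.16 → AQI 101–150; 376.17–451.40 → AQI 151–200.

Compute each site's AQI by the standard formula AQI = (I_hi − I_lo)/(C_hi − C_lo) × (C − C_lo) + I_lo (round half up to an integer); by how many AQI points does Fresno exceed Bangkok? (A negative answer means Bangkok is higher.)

São Paulo 45.32: bracket 0.00–151.95 → index 0–50; slope 50/151.95, offset 45.32.
AQI = 0 + 50/151.95·45.32 ≈ 14.91 ⇒ 15.
Fresno: 390.01 ∈ [376.17, 451.40] ↔ index [151, 200].
151 + (390.01−376.17)·(200−151)/(451.40−376.17) = 151 + 13.84·49/75.23 ≈ 160.01, so AQI = 160.
Houston: 305.95 ∈ [289.46, 376.16] ↔ index [101, 150].
101 + (305.95−289.46)·(150−101)/(376.16−289.46) = 101 + 16.49·49/86.70 ≈ 110.32, so AQI = 110.
Bangkok: 30.36 lies in 0.00–151.95, so I_lo=0, I_hi=50, C_lo=0.00, C_hi=151.95.
(50−0)/(151.95−0.00) × (30.36−0.00) + 0 = 50/151.95 × 30.36 + 0 ≈ 9.99 → 10.
Johannesburg: 361.71 ∈ [289.46, 376.16] ↔ index [101, 150].
101 + (361.71−289.46)·(150−101)/(376.16−289.46) = 101 + 72.25·49/86.70 ≈ 141.83, so AQI = 142.
AQIs: São Paulo=15, Fresno=160, Houston=110, Bangkok=10, Johannesburg=142. Fresno (160) − Bangkok (10) = 150.

150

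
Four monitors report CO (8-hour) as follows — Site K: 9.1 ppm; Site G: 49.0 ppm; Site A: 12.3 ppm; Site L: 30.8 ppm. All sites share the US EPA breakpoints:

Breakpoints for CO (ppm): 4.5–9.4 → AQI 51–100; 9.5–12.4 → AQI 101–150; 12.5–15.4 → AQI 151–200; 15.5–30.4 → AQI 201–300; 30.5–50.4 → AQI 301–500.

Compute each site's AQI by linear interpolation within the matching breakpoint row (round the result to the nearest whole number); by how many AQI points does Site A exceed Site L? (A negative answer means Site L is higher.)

-156

Site K 9.1: bracket 4.5–9.4 → index 51–100; slope 49/4.9, offset 4.6.
AQI = 51 + 49/4.9·4.6 ≈ 97.00 ⇒ 97.
Site G: 49.0 ∈ [30.5, 50.4] ↔ index [301, 500].
301 + (49.0−30.5)·(500−301)/(50.4−30.5) = 301 + 18.5·199/19.9 ≈ 486.00, so AQI = 486.
Site A: 12.3 lies in 9.5–12.4, so I_lo=101, I_hi=150, C_lo=9.5, C_hi=12.4.
(150−101)/(12.4−9.5) × (12.3−9.5) + 101 = 49/2.9 × 2.8 + 101 ≈ 148.31 → 148.
Site L 30.8: bracket 30.5–50.4 → index 301–500; slope 199/19.9, offset 0.3.
AQI = 301 + 199/19.9·0.3 ≈ 304.00 ⇒ 304.
AQIs: Site K=97, Site G=486, Site A=148, Site L=304. Site A (148) − Site L (304) = -156.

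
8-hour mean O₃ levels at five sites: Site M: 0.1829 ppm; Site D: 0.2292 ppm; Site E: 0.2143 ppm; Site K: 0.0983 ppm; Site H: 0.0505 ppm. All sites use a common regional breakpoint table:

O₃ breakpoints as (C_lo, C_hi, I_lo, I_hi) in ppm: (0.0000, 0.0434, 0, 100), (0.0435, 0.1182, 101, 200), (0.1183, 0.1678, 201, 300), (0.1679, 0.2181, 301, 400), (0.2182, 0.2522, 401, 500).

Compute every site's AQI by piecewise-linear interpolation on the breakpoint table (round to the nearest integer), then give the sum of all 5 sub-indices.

1441

Site M 0.1829: bracket 0.1679–0.2181 → index 301–400; slope 99/0.0502, offset 0.0150.
AQI = 301 + 99/0.0502·0.0150 ≈ 330.58 ⇒ 331.
Site D 0.2292: bracket 0.2182–0.2522 → index 401–500; slope 99/0.0340, offset 0.0110.
AQI = 401 + 99/0.0340·0.0110 ≈ 433.03 ⇒ 433.
Site E: 0.2143 lies in 0.1679–0.2181, so I_lo=301, I_hi=400, C_lo=0.1679, C_hi=0.2181.
(400−301)/(0.2181−0.1679) × (0.2143−0.1679) + 301 = 99/0.0502 × 0.0464 + 301 ≈ 392.51 → 393.
Site K: row 0.0435–0.1182 (AQI 101–200). (200−101)·(0.0983−0.0435)/(0.1182−0.0435) + 101 = 99·0.0548/0.0747 + 101 ≈ 173.63 → 174.
Site H: row 0.0435–0.1182 (AQI 101–200). (200−101)·(0.0505−0.0435)/(0.1182−0.0435) + 101 = 99·0.0070/0.0747 + 101 ≈ 110.28 → 110.
AQIs: Site M=331, Site D=433, Site E=393, Site K=174, Site H=110. Sum = 331 + 433 + 393 + 174 + 110 = 1441.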